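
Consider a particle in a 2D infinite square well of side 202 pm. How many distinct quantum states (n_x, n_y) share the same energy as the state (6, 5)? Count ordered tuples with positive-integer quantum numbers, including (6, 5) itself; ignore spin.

The level has n_x² + n_y² = 61. The ordered positive-integer solutions are (5, 6), (6, 5).
That gives 2 states.

degeneracy = 2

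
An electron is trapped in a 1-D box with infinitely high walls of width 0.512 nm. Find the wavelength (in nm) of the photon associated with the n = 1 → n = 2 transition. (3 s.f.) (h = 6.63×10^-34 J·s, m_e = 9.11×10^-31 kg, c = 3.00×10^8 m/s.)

λ = 288 nm

E_1 = h²/(8m_eL²) = 2.301×10^-19 J, so ΔE = (2² − 1²)E_1 = 6.903×10^-19 J.
λ = hc/ΔE = (6.63×10^-34·3.00×10^8)/6.903×10^-19 = 2.88×10^-7 m = 288 nm.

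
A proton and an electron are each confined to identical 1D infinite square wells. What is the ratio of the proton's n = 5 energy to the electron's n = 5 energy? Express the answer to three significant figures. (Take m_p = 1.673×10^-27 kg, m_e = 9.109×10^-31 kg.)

E_n ∝ 1/m at fixed n and L, so the ratio is m_e/m_p = 9.109×10^-31/1.673×10^-27 = 5.44×10^-4.

5.44×10^-4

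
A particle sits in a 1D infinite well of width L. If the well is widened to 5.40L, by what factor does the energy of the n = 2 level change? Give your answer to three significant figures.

E_n ∝ 1/L², so the energy scales by 1/5.40² = 0.0343.

0.0343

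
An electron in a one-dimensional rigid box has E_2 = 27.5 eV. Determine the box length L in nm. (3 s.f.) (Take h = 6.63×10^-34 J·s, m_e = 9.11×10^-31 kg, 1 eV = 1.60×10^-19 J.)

L = 0.234 nm

From E_n = n²h²/(8m_eL²), L = n·h/√(8m_eE_n).
E_2 = 27.5 eV = 4.400×10^-18 J, so L = 2·6.63×10^-34/√(8·9.11×10^-31·4.400×10^-18) = 2.34×10^-10 m = 0.234 nm.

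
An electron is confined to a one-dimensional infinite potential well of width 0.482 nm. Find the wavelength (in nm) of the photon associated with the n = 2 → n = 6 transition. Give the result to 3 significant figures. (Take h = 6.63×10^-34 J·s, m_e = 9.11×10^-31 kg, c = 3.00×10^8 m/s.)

E_1 = h²/(8m_eL²) = 2.596×10^-19 J, so ΔE = (6² − 2²)E_1 = 8.307×10^-18 J.
λ = hc/ΔE = (6.63×10^-34·3.00×10^8)/8.307×10^-18 = 2.39×10^-8 m = 23.9 nm.

λ = 23.9 nm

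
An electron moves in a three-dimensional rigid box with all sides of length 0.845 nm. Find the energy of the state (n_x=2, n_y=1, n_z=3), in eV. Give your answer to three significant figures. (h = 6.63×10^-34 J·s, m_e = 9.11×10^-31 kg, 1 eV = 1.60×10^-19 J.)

E = 7.39 eV

For a 3D rectangular well E = (h²/8m_e)·Σ n_i²/L_i² = (6.63×10^-34)²/(8·9.11×10^-31) · [2²/(0.845 nm)² + 1²/(0.845 nm)² + 3²/(0.845 nm)²].
Evaluating gives E = 1.183×10^-18 J = 7.39 eV.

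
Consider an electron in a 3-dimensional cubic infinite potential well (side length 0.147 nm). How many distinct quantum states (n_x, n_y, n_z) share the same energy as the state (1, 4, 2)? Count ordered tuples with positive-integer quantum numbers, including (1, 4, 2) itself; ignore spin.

The level has n_x² + n_y² + n_z² = 21. The ordered positive-integer solutions are (1, 2, 4), (1, 4, 2), (2, 1, 4), (2, 4, 1), (4, 1, 2), (4, 2, 1).
That gives 6 states.

degeneracy = 6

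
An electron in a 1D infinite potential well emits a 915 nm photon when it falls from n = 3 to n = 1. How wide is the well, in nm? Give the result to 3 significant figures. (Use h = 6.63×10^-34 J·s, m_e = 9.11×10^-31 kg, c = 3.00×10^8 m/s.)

L = 1.49 nm

The photon carries ΔE = hc/λ = 6.63×10^-34·3.00×10^8/9.15×10^-7 m = 2.174×10^-19 J.
Since ΔE = (3² − 1²)E_1, E_1 = 2.717×10^-20 J, and L = h/√(8m_eE_1) = 1.49×10^-9 m = 1.49 nm.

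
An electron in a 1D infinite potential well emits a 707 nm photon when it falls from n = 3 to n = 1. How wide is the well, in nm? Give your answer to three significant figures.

The photon carries ΔE = hc/λ = 6.626×10^-34·2.998×10^8/7.07×10^-7 m = 2.810×10^-19 J.
Since ΔE = (3² − 1²)E_1, E_1 = 3.512×10^-20 J, and L = h/√(8m_eE_1) = 1.31×10^-9 m = 1.31 nm.

L = 1.31 nm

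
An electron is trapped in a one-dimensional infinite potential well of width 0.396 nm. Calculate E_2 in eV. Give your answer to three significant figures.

For an infinite well E_n = n²h²/(8m_eL²), so E_1 = h²/(8m_eL²) = (6.626×10^-34)²/(8·9.109×10^-31·(3.96×10^-10 m)²) = 3.842×10^-19 J.
Then E_2 = 2²·E_1 = 4·3.842×10^-19 J = 1.537×10^-18 J.
Converting, E_2 = 1.537×10^-18 J / (1.602×10^-19 J/eV) = 9.59 eV.

E_2 = 9.59 eV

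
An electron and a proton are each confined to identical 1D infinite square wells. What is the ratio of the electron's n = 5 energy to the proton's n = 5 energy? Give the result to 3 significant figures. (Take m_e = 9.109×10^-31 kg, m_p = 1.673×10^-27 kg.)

E_n ∝ 1/m at fixed n and L, so the ratio is m_p/m_e = 1.673×10^-27/9.109×10^-31 = 1.84×10^3.

1.84×10^3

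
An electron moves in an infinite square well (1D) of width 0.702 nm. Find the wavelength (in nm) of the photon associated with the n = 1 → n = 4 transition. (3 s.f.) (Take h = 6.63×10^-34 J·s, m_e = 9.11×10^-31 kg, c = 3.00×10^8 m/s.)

E_1 = h²/(8m_eL²) = 1.224×10^-19 J, so ΔE = (4² − 1²)E_1 = 1.836×10^-18 J.
λ = hc/ΔE = (6.63×10^-34·3.00×10^8)/1.836×10^-18 = 1.08×10^-7 m = 108 nm.

λ = 108 nm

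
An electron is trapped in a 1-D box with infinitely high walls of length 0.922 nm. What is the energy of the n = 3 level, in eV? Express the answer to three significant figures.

E_3 = 3.98 eV

For an infinite well E_n = n²h²/(8m_eL²), so E_1 = h²/(8m_eL²) = (6.626×10^-34)²/(8·9.109×10^-31·(9.22×10^-10 m)²) = 7.087×10^-20 J.
Then E_3 = 3²·E_1 = 9·7.087×10^-20 J = 6.378×10^-19 J.
Converting, E_3 = 6.378×10^-19 J / (1.602×10^-19 J/eV) = 3.98 eV.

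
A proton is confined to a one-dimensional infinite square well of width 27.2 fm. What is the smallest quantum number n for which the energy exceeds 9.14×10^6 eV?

E_1 = h²/(8m_pL²) = 4.434×10^-14 J = 2.768×10^5 eV.
Need n² > 9.14×10^6/2.768×10^5 = 33.02, i.e. n > 5.746.
The smallest integer satisfying this is n = 6.

n = 6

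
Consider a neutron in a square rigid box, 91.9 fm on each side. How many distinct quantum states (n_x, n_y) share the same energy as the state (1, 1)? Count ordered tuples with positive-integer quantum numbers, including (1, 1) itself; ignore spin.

degeneracy = 1

The level has n_x² + n_y² = 2. The ordered positive-integer solutions are (1, 1).
That gives 1 state.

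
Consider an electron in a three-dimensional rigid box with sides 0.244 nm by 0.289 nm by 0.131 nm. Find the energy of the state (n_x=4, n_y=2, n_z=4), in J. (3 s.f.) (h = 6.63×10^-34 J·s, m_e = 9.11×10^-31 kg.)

E = 7.53×10^-17 J

For a 3D rectangular well E = (h²/8m_e)·Σ n_i²/L_i² = (6.63×10^-34)²/(8·9.11×10^-31) · [4²/(0.244 nm)² + 2²/(0.289 nm)² + 4²/(0.131 nm)²].
Evaluating gives E = 7.53×10^-17 J.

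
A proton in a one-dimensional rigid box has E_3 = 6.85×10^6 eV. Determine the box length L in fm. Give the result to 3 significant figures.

From E_n = n²h²/(8m_pL²), L = n·h/√(8m_pE_n).
E_3 = 6.85×10^6 eV = 1.097×10^-12 J, so L = 3·6.626×10^-34/√(8·1.673×10^-27·1.097×10^-12) = 1.64×10^-14 m = 16.4 fm.

L = 16.4 fm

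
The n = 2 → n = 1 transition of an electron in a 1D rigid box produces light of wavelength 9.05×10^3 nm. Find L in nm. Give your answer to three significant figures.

L = 2.87 nm

The photon carries ΔE = hc/λ = 6.626×10^-34·2.998×10^8/9.05×10^-6 m = 2.195×10^-20 J.
Since ΔE = (2² − 1²)E_1, E_1 = 7.317×10^-21 J, and L = h/√(8m_eE_1) = 2.87×10^-9 m = 2.87 nm.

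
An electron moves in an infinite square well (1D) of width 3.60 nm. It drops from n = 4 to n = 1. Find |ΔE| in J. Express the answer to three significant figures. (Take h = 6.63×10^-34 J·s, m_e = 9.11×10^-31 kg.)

E_1 = h²/(8m_eL²) = 4.654×10^-21 J.
|ΔE| = |4² − 1²|·E_1 = 15·4.654×10^-21 J = 6.98×10^-20 J.

|ΔE| = 6.98×10^-20 J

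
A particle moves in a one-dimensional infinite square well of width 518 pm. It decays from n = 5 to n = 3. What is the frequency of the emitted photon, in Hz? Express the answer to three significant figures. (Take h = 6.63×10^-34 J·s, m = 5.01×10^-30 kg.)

E_1 = h²/(8mL²) = 4.087×10^-20 J and ΔE = (5² − 3²)E_1 = 6.539×10^-19 J.
f = ΔE/h = 6.539×10^-19/6.63×10^-34 = 9.86×10^14 Hz.

f = 9.86×10^14 Hz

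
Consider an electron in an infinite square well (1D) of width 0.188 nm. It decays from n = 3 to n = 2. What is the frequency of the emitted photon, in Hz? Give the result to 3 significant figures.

E_1 = h²/(8m_eL²) = 1.705×10^-18 J and ΔE = (3² − 2²)E_1 = 8.525×10^-18 J.
f = ΔE/h = 8.525×10^-18/6.626×10^-34 = 1.29×10^16 Hz.

f = 1.29×10^16 Hz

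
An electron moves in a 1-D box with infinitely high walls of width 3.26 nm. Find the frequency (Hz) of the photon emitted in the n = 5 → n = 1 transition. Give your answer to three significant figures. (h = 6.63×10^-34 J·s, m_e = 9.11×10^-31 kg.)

E_1 = h²/(8m_eL²) = 5.675×10^-21 J and ΔE = (5² − 1²)E_1 = 1.362×10^-19 J.
f = ΔE/h = 1.362×10^-19/6.63×10^-34 = 2.05×10^14 Hz.

f = 2.05×10^14 Hz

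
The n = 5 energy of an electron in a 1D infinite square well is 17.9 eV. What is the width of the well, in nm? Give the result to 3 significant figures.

From E_n = n²h²/(8m_eL²), L = n·h/√(8m_eE_n).
E_5 = 17.9 eV = 2.868×10^-18 J, so L = 5·6.626×10^-34/√(8·9.109×10^-31·2.868×10^-18) = 7.25×10^-10 m = 0.725 nm.

L = 0.725 nm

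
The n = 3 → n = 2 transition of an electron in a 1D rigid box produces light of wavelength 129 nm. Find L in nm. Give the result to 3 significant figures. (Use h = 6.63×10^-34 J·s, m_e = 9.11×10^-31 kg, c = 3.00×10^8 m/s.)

The photon carries ΔE = hc/λ = 6.63×10^-34·3.00×10^8/1.29×10^-7 m = 1.542×10^-18 J.
Since ΔE = (3² − 2²)E_1, E_1 = 3.084×10^-19 J, and L = h/√(8m_eE_1) = 4.42×10^-10 m = 0.442 nm.

L = 0.442 nm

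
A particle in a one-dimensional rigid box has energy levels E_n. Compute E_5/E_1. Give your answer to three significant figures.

25.0

E_n ∝ n², so E_5/E_1 = 5²/1² = 25/1 = 25.0.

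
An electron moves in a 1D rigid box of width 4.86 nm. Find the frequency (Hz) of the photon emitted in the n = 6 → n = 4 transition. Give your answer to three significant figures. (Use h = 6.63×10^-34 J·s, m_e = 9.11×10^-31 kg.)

E_1 = h²/(8m_eL²) = 2.554×10^-21 J and ΔE = (6² − 4²)E_1 = 5.108×10^-20 J.
f = ΔE/h = 5.108×10^-20/6.63×10^-34 = 7.70×10^13 Hz.

f = 7.70×10^13 Hz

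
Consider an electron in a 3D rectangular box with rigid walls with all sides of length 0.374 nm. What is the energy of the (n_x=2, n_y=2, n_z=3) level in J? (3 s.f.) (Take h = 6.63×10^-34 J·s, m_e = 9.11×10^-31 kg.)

E = 7.33×10^-18 J

For a 3D rectangular well E = (h²/8m_e)·Σ n_i²/L_i² = (6.63×10^-34)²/(8·9.11×10^-31) · [2²/(0.374 nm)² + 2²/(0.374 nm)² + 3²/(0.374 nm)²].
Evaluating gives E = 7.33×10^-18 J.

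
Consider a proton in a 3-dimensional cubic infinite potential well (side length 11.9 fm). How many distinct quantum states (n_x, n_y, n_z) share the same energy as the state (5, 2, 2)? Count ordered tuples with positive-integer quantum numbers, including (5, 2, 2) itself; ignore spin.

The level has n_x² + n_y² + n_z² = 33. The ordered positive-integer solutions are (1, 4, 4), (2, 2, 5), (2, 5, 2), (4, 1, 4), (4, 4, 1), (5, 2, 2).
That gives 6 states.

degeneracy = 6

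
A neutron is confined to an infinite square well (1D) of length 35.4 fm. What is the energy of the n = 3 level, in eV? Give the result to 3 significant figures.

E_3 = 1.47×10^6 eV

For an infinite well E_n = n²h²/(8m_nL²), so E_1 = h²/(8m_nL²) = (6.626×10^-34)²/(8·1.675×10^-27·(3.54×10^-14 m)²) = 2.615×10^-14 J.
Then E_3 = 3²·E_1 = 9·2.615×10^-14 J = 2.354×10^-13 J.
Converting, E_3 = 2.354×10^-13 J / (1.602×10^-19 J/eV) = 1.47×10^6 eV.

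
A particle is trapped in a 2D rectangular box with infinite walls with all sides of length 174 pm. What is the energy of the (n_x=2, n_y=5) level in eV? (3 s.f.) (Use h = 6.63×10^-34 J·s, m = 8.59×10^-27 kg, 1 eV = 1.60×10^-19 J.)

E = 0.0383 eV

For a 2D rectangular well E = (h²/8m)·Σ n_i²/L_i² = (6.63×10^-34)²/(8·8.59×10^-27) · [2²/(174 pm)² + 5²/(174 pm)²].
Evaluating gives E = 6.127×10^-21 J = 0.0383 eV.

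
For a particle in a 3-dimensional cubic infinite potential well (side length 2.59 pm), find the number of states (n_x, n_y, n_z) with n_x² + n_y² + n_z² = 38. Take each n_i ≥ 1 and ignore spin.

degeneracy = 9

The level has n_x² + n_y² + n_z² = 38. The ordered positive-integer solutions are (1, 1, 6), (1, 6, 1), (2, 3, 5), (2, 5, 3), (3, 2, 5), (3, 5, 2), (5, 2, 3), (5, 3, 2), (6, 1, 1).
That gives 9 states.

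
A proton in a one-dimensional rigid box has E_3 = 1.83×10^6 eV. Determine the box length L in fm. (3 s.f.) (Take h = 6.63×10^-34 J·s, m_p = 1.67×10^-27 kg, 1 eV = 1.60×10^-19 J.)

L = 31.8 fm

From E_n = n²h²/(8m_pL²), L = n·h/√(8m_pE_n).
E_3 = 1.83×10^6 eV = 2.928×10^-13 J, so L = 3·6.63×10^-34/√(8·1.67×10^-27·2.928×10^-13) = 3.18×10^-14 m = 31.8 fm.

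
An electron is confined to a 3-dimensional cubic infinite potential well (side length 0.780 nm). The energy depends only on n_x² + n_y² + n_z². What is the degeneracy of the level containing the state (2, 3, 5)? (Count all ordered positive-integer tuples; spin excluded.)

The level has n_x² + n_y² + n_z² = 38. The ordered positive-integer solutions are (1, 1, 6), (1, 6, 1), (2, 3, 5), (2, 5, 3), (3, 2, 5), (3, 5, 2), (5, 2, 3), (5, 3, 2), (6, 1, 1).
That gives 9 states.

degeneracy = 9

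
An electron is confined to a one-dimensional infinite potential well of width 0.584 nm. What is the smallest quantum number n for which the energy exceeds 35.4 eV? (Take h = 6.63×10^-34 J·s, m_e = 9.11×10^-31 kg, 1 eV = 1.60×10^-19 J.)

E_1 = h²/(8m_eL²) = 1.768×10^-19 J = 1.105 eV.
Need n² > 35.4/1.105 = 32.04, i.e. n > 5.660.
The smallest integer satisfying this is n = 6.

n = 6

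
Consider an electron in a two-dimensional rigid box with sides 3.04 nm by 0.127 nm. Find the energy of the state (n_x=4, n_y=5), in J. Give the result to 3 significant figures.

For a 2D rectangular well E = (h²/8m_e)·Σ n_i²/L_i² = (6.626×10^-34)²/(8·9.109×10^-31) · [4²/(3.04 nm)² + 5²/(0.127 nm)²].
Evaluating gives E = 9.35×10^-17 J.

E = 9.35×10^-17 J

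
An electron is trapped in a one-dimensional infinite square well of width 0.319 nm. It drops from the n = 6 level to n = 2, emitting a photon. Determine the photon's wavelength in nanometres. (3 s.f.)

E_1 = h²/(8m_eL²) = 5.921×10^-19 J, so ΔE = (6² − 2²)E_1 = 1.895×10^-17 J.
λ = hc/ΔE = (6.626×10^-34·2.998×10^8)/1.895×10^-17 = 1.05×10^-8 m = 10.5 nm.

λ = 10.5 nm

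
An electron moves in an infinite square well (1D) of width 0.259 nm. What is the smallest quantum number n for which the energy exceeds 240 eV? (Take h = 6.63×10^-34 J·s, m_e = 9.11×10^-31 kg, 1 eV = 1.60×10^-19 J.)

n = 7

E_1 = h²/(8m_eL²) = 8.991×10^-19 J = 5.619 eV.
Need n² > 240/5.619 = 42.71, i.e. n > 6.535.
The smallest integer satisfying this is n = 7.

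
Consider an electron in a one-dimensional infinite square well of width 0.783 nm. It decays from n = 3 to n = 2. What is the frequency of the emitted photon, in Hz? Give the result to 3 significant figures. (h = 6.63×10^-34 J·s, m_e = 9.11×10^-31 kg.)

E_1 = h²/(8m_eL²) = 9.838×10^-20 J and ΔE = (3² − 2²)E_1 = 4.919×10^-19 J.
f = ΔE/h = 4.919×10^-19/6.63×10^-34 = 7.42×10^14 Hz.

f = 7.42×10^14 Hz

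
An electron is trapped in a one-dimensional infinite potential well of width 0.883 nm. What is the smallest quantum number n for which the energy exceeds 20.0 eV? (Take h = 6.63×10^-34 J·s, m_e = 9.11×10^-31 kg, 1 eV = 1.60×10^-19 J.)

E_1 = h²/(8m_eL²) = 7.736×10^-20 J = 0.4835 eV.
Need n² > 20.0/0.4835 = 41.37, i.e. n > 6.432.
The smallest integer satisfying this is n = 7.

n = 7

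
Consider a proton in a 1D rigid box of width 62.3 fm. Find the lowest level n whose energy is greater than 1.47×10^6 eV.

E_1 = h²/(8m_pL²) = 8.452×10^-15 J = 5.276×10^4 eV.
Need n² > 1.47×10^6/5.276×10^4 = 27.86, i.e. n > 5.278.
The smallest integer satisfying this is n = 6.

n = 6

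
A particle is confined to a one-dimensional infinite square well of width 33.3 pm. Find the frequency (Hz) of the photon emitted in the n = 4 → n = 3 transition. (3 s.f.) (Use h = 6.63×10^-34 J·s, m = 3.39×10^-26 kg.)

E_1 = h²/(8mL²) = 1.462×10^-21 J and ΔE = (4² − 3²)E_1 = 1.023×10^-20 J.
f = ΔE/h = 1.023×10^-20/6.63×10^-34 = 1.54×10^13 Hz.

f = 1.54×10^13 Hz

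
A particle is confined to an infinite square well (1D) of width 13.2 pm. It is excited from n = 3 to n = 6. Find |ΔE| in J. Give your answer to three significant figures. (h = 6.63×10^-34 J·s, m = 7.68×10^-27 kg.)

|ΔE| = 1.11×10^-18 J

E_1 = h²/(8mL²) = 4.106×10^-20 J.
|ΔE| = |3² − 6²|·E_1 = 27·4.106×10^-20 J = 1.11×10^-18 J.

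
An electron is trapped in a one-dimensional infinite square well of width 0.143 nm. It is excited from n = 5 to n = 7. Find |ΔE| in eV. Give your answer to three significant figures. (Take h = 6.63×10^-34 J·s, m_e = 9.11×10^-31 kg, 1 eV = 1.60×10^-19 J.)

|ΔE| = 442 eV

E_1 = h²/(8m_eL²) = 2.949×10^-18 J.
|ΔE| = |5² − 7²|·E_1 = 24·2.949×10^-18 J = 7.078×10^-17 J = 442 eV.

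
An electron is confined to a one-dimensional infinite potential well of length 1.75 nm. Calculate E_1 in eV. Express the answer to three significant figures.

For an infinite well E_n = n²h²/(8m_eL²), so E_1 = h²/(8m_eL²) = (6.626×10^-34)²/(8·9.109×10^-31·(1.75×10^-9 m)²) = 1.967×10^-20 J.
Converting, E_1 = 1.967×10^-20 J / (1.602×10^-19 J/eV) = 0.123 eV.

E_1 = 0.123 eV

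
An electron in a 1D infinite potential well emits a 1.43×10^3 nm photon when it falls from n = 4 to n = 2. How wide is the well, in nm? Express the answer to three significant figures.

L = 2.28 nm

The photon carries ΔE = hc/λ = 6.626×10^-34·2.998×10^8/1.43×10^-6 m = 1.389×10^-19 J.
Since ΔE = (4² − 2²)E_1, E_1 = 1.157×10^-20 J, and L = h/√(8m_eE_1) = 2.28×10^-9 m = 2.28 nm.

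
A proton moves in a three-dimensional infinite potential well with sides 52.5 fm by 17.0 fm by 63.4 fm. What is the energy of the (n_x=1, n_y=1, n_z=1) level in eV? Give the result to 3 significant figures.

For a 3D rectangular well E = (h²/8m_p)·Σ n_i²/L_i² = (6.626×10^-34)²/(8·1.673×10^-27) · [1²/(52.5 fm)² + 1²/(17.0 fm)² + 1²/(63.4 fm)²].
Evaluating gives E = 1.336×10^-13 J = 8.34×10^5 eV.

E = 8.34×10^5 eV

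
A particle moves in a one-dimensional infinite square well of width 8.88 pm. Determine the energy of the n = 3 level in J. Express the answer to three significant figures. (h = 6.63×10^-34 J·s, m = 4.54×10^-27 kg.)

E_3 = 1.38×10^-18 J

For an infinite well E_n = n²h²/(8mL²), so E_1 = h²/(8mL²) = (6.63×10^-34)²/(8·4.54×10^-27·(8.88×10^-12 m)²) = 1.535×10^-19 J.
Then E_3 = 3²·E_1 = 9·1.535×10^-19 J = 1.38×10^-18 J.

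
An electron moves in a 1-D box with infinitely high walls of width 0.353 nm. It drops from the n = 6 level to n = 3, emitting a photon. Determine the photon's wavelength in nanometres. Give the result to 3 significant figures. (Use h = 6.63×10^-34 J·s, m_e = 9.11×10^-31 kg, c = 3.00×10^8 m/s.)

λ = 15.2 nm

E_1 = h²/(8m_eL²) = 4.840×10^-19 J, so ΔE = (6² − 3²)E_1 = 1.307×10^-17 J.
λ = hc/ΔE = (6.63×10^-34·3.00×10^8)/1.307×10^-17 = 1.52×10^-8 m = 15.2 nm.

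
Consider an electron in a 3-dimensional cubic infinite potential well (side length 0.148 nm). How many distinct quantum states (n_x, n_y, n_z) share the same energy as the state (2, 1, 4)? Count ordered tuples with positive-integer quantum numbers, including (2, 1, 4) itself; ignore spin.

The level has n_x² + n_y² + n_z² = 21. The ordered positive-integer solutions are (1, 2, 4), (1, 4, 2), (2, 1, 4), (2, 4, 1), (4, 1, 2), (4, 2, 1).
That gives 6 states.

degeneracy = 6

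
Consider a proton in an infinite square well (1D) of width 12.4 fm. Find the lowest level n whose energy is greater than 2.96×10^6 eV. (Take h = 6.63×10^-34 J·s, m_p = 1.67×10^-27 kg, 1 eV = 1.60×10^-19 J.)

E_1 = h²/(8m_pL²) = 2.140×10^-13 J = 1.338×10^6 eV.
Need n² > 2.96×10^6/1.338×10^6 = 2.212, i.e. n > 1.487.
The smallest integer satisfying this is n = 2.

n = 2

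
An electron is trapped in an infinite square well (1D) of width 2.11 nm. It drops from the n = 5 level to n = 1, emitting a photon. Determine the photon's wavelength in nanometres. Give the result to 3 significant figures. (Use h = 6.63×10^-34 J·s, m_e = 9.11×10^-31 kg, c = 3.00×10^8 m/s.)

λ = 612 nm

E_1 = h²/(8m_eL²) = 1.355×10^-20 J, so ΔE = (5² − 1²)E_1 = 3.252×10^-19 J.
λ = hc/ΔE = (6.63×10^-34·3.00×10^8)/3.252×10^-19 = 6.12×10^-7 m = 612 nm.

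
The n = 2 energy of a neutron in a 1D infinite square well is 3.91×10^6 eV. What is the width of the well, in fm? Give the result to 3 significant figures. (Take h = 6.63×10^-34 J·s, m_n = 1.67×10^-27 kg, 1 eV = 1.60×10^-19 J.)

From E_n = n²h²/(8m_nL²), L = n·h/√(8m_nE_n).
E_2 = 3.91×10^6 eV = 6.256×10^-13 J, so L = 2·6.63×10^-34/√(8·1.67×10^-27·6.256×10^-13) = 1.45×10^-14 m = 14.5 fm.

L = 14.5 fm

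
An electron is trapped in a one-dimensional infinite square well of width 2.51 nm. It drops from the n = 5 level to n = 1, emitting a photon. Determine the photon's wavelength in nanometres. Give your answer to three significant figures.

λ = 866 nm

E_1 = h²/(8m_eL²) = 9.563×10^-21 J, so ΔE = (5² − 1²)E_1 = 2.295×10^-19 J.
λ = hc/ΔE = (6.626×10^-34·2.998×10^8)/2.295×10^-19 = 8.66×10^-7 m = 866 nm.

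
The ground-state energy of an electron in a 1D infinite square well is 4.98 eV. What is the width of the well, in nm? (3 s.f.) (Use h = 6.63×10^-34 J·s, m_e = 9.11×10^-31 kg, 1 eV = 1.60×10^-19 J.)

L = 0.275 nm

From E_n = n²h²/(8m_eL²), L = n·h/√(8m_eE_n).
E_1 = 4.98 eV = 7.968×10^-19 J, so L = 1·6.63×10^-34/√(8·9.11×10^-31·7.968×10^-19) = 2.75×10^-10 m = 0.275 nm.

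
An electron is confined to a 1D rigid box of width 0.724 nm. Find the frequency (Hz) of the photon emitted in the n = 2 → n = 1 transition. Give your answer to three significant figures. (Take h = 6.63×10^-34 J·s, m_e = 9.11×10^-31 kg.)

E_1 = h²/(8m_eL²) = 1.151×10^-19 J and ΔE = (2² − 1²)E_1 = 3.453×10^-19 J.
f = ΔE/h = 3.453×10^-19/6.63×10^-34 = 5.21×10^14 Hz.

f = 5.21×10^14 Hz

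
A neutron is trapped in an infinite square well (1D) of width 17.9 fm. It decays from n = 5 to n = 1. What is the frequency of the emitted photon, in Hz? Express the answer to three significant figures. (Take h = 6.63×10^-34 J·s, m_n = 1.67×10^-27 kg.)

f = 3.72×10^21 Hz

E_1 = h²/(8m_nL²) = 1.027×10^-13 J and ΔE = (5² − 1²)E_1 = 2.465×10^-12 J.
f = ΔE/h = 2.465×10^-12/6.63×10^-34 = 3.72×10^21 Hz.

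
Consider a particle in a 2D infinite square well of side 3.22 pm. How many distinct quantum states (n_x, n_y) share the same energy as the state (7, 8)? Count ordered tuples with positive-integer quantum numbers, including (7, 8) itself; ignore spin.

degeneracy = 2

The level has n_x² + n_y² = 113. The ordered positive-integer solutions are (7, 8), (8, 7).
That gives 2 states.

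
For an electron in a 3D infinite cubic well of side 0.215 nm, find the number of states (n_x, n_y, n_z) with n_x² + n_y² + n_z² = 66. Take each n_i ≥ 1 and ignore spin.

degeneracy = 12

The level has n_x² + n_y² + n_z² = 66. The ordered positive-integer solutions are (1, 1, 8), (1, 4, 7), (1, 7, 4), (1, 8, 1), (4, 1, 7), (4, 5, 5), (4, 7, 1), (5, 4, 5), (5, 5, 4), (7, 1, 4), (7, 4, 1), (8, 1, 1).
That gives 12 states.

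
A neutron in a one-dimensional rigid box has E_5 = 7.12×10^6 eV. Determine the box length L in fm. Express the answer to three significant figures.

L = 26.8 fm

From E_n = n²h²/(8m_nL²), L = n·h/√(8m_nE_n).
E_5 = 7.12×10^6 eV = 1.141×10^-12 J, so L = 5·6.626×10^-34/√(8·1.675×10^-27·1.141×10^-12) = 2.68×10^-14 m = 26.8 fm.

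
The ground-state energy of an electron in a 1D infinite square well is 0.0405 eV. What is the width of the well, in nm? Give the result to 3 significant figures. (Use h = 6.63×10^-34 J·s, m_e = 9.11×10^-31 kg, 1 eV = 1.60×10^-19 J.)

L = 3.05 nm

From E_n = n²h²/(8m_eL²), L = n·h/√(8m_eE_n).
E_1 = 0.0405 eV = 6.480×10^-21 J, so L = 1·6.63×10^-34/√(8·9.11×10^-31·6.480×10^-21) = 3.05×10^-9 m = 3.05 nm.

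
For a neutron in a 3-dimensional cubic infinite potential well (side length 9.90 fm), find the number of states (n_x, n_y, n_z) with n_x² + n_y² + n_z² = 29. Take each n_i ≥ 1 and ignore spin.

degeneracy = 6

The level has n_x² + n_y² + n_z² = 29. The ordered positive-integer solutions are (2, 3, 4), (2, 4, 3), (3, 2, 4), (3, 4, 2), (4, 2, 3), (4, 3, 2).
That gives 6 states.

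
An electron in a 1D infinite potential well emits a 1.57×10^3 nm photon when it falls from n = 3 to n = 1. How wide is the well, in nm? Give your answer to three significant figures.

The photon carries ΔE = hc/λ = 6.626×10^-34·2.998×10^8/1.57×10^-6 m = 1.265×10^-19 J.
Since ΔE = (3² − 1²)E_1, E_1 = 1.581×10^-20 J, and L = h/√(8m_eE_1) = 1.95×10^-9 m = 1.95 nm.

L = 1.95 nm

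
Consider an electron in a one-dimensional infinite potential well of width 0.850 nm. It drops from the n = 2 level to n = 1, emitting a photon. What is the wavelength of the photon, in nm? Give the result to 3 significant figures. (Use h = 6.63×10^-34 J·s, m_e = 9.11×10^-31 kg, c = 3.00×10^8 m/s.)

E_1 = h²/(8m_eL²) = 8.348×10^-20 J, so ΔE = (2² − 1²)E_1 = 2.504×10^-19 J.
λ = hc/ΔE = (6.63×10^-34·3.00×10^8)/2.504×10^-19 = 7.94×10^-7 m = 794 nm.

λ = 794 nm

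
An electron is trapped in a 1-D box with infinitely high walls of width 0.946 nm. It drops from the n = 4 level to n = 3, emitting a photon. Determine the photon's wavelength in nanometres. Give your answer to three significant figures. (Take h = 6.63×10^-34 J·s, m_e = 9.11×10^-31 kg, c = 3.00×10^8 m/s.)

λ = 422 nm

E_1 = h²/(8m_eL²) = 6.740×10^-20 J, so ΔE = (4² − 3²)E_1 = 4.718×10^-19 J.
λ = hc/ΔE = (6.63×10^-34·3.00×10^8)/4.718×10^-19 = 4.22×10^-7 m = 422 nm.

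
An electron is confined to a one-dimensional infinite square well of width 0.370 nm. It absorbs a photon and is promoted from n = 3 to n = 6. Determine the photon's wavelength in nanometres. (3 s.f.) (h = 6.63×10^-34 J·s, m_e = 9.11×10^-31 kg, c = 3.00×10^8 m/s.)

λ = 16.7 nm

E_1 = h²/(8m_eL²) = 4.406×10^-19 J, so ΔE = (6² − 3²)E_1 = 1.190×10^-17 J.
λ = hc/ΔE = (6.63×10^-34·3.00×10^8)/1.190×10^-17 = 1.67×10^-8 m = 16.7 nm.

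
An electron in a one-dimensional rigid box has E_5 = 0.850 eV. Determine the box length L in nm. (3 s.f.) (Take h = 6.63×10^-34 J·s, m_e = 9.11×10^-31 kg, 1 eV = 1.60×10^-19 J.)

L = 3.33 nm

From E_n = n²h²/(8m_eL²), L = n·h/√(8m_eE_n).
E_5 = 0.850 eV = 1.360×10^-19 J, so L = 5·6.63×10^-34/√(8·9.11×10^-31·1.360×10^-19) = 3.33×10^-9 m = 3.33 nm.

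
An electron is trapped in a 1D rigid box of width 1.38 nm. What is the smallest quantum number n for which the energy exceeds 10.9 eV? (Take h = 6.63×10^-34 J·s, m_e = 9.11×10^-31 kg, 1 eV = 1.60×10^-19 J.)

n = 8

E_1 = h²/(8m_eL²) = 3.167×10^-20 J = 0.1979 eV.
Need n² > 10.9/0.1979 = 55.08, i.e. n > 7.422.
The smallest integer satisfying this is n = 8.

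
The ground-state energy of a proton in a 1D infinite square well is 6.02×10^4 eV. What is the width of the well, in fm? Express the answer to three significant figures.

From E_n = n²h²/(8m_pL²), L = n·h/√(8m_pE_n).
E_1 = 6.02×10^4 eV = 9.644×10^-15 J, so L = 1·6.626×10^-34/√(8·1.673×10^-27·9.644×10^-15) = 5.83×10^-14 m = 58.3 fm.

L = 58.3 fm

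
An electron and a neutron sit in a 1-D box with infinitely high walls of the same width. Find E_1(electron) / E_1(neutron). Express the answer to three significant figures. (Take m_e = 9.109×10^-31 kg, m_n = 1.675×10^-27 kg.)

1.84×10^3

E_n ∝ 1/m at fixed n and L, so the ratio is m_n/m_e = 1.675×10^-27/9.109×10^-31 = 1.84×10^3.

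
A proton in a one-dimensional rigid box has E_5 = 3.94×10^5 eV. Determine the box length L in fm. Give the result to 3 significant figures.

L = 114 fm

From E_n = n²h²/(8m_pL²), L = n·h/√(8m_pE_n).
E_5 = 3.94×10^5 eV = 6.312×10^-14 J, so L = 5·6.626×10^-34/√(8·1.673×10^-27·6.312×10^-14) = 1.14×10^-13 m = 114 fm.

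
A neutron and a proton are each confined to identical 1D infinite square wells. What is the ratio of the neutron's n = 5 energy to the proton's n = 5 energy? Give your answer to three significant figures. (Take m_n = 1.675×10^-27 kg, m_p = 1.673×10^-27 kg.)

0.999

E_n ∝ 1/m at fixed n and L, so the ratio is m_p/m_n = 1.673×10^-27/1.675×10^-27 = 0.999.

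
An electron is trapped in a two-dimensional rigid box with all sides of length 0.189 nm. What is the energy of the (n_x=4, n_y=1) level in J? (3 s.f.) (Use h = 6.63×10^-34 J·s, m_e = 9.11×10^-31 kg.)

E = 2.87×10^-17 J

For a 2D rectangular well E = (h²/8m_e)·Σ n_i²/L_i² = (6.63×10^-34)²/(8·9.11×10^-31) · [4²/(0.189 nm)² + 1²/(0.189 nm)²].
Evaluating gives E = 2.87×10^-17 J.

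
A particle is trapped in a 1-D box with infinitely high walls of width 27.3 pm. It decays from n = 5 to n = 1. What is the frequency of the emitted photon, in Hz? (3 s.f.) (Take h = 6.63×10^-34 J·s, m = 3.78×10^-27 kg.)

f = 7.06×10^14 Hz

E_1 = h²/(8mL²) = 1.950×10^-20 J and ΔE = (5² − 1²)E_1 = 4.680×10^-19 J.
f = ΔE/h = 4.680×10^-19/6.63×10^-34 = 7.06×10^14 Hz.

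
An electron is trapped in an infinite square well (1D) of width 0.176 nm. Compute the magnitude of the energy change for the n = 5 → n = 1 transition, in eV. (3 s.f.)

E_1 = h²/(8m_eL²) = 1.945×10^-18 J.
|ΔE| = |5² − 1²|·E_1 = 24·1.945×10^-18 J = 4.668×10^-17 J = 291 eV.

|ΔE| = 291 eV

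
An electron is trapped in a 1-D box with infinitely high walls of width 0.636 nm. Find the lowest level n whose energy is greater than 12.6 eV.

n = 4

E_1 = h²/(8m_eL²) = 1.489×10^-19 J = 0.9295 eV.
Need n² > 12.6/0.9295 = 13.56, i.e. n > 3.682.
The smallest integer satisfying this is n = 4.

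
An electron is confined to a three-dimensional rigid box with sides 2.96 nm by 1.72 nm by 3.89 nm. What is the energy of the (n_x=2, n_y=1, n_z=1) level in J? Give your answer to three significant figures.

For a 3D rectangular well E = (h²/8m_e)·Σ n_i²/L_i² = (6.626×10^-34)²/(8·9.109×10^-31) · [2²/(2.96 nm)² + 1²/(1.72 nm)² + 1²/(3.89 nm)²].
Evaluating gives E = 5.19×10^-20 J.

E = 5.19×10^-20 J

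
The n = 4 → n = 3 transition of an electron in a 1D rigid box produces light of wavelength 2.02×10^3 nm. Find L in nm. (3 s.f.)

The photon carries ΔE = hc/λ = 6.626×10^-34·2.998×10^8/2.02×10^-6 m = 9.834×10^-20 J.
Since ΔE = (4² − 3²)E_1, E_1 = 1.405×10^-20 J, and L = h/√(8m_eE_1) = 2.07×10^-9 m = 2.07 nm.

L = 2.07 nm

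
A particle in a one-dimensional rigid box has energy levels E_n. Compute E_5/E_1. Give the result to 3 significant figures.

25.0

E_n ∝ n², so E_5/E_1 = 5²/1² = 25/1 = 25.0.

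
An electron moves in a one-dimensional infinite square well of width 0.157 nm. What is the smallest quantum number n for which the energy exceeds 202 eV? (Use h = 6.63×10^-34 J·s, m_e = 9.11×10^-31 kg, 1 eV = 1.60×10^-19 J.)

E_1 = h²/(8m_eL²) = 2.447×10^-18 J = 15.29 eV.
Need n² > 202/15.29 = 13.21, i.e. n > 3.635.
The smallest integer satisfying this is n = 4.

n = 4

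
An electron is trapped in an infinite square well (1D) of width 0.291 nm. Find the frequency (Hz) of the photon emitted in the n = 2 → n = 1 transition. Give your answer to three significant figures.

E_1 = h²/(8m_eL²) = 7.115×10^-19 J and ΔE = (2² − 1²)E_1 = 2.135×10^-18 J.
f = ΔE/h = 2.135×10^-18/6.626×10^-34 = 3.22×10^15 Hz.

f = 3.22×10^15 Hz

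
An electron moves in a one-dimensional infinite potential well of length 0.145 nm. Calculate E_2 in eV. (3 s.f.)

E_2 = 71.5 eV

For an infinite well E_n = n²h²/(8m_eL²), so E_1 = h²/(8m_eL²) = (6.626×10^-34)²/(8·9.109×10^-31·(1.45×10^-10 m)²) = 2.866×10^-18 J.
Then E_2 = 2²·E_1 = 4·2.866×10^-18 J = 1.146×10^-17 J.
Converting, E_2 = 1.146×10^-17 J / (1.602×10^-19 J/eV) = 71.5 eV.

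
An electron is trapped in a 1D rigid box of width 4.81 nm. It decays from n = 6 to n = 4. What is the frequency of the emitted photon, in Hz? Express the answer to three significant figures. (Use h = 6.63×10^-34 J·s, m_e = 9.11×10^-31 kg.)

E_1 = h²/(8m_eL²) = 2.607×10^-21 J and ΔE = (6² − 4²)E_1 = 5.214×10^-20 J.
f = ΔE/h = 5.214×10^-20/6.63×10^-34 = 7.86×10^13 Hz.

f = 7.86×10^13 Hz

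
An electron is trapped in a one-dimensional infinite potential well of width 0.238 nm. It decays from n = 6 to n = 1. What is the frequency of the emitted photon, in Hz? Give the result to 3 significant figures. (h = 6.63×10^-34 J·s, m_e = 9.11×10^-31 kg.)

E_1 = h²/(8m_eL²) = 1.065×10^-18 J and ΔE = (6² − 1²)E_1 = 3.727×10^-17 J.
f = ΔE/h = 3.727×10^-17/6.63×10^-34 = 5.62×10^16 Hz.

f = 5.62×10^16 Hz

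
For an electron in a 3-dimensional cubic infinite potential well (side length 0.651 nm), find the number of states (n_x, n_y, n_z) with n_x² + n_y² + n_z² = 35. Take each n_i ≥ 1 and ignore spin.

The level has n_x² + n_y² + n_z² = 35. The ordered positive-integer solutions are (1, 3, 5), (1, 5, 3), (3, 1, 5), (3, 5, 1), (5, 1, 3), (5, 3, 1).
That gives 6 states.

degeneracy = 6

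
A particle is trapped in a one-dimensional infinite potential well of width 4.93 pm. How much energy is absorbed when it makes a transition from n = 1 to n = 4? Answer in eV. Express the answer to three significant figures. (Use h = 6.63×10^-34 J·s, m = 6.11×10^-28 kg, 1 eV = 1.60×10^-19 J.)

E_1 = h²/(8mL²) = 3.700×10^-18 J.
|ΔE| = |1² − 4²|·E_1 = 15·3.700×10^-18 J = 5.550×10^-17 J = 347 eV.

|ΔE| = 347 eV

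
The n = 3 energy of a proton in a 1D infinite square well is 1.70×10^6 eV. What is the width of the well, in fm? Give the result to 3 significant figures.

L = 32.9 fm

From E_n = n²h²/(8m_pL²), L = n·h/√(8m_pE_n).
E_3 = 1.70×10^6 eV = 2.723×10^-13 J, so L = 3·6.626×10^-34/√(8·1.673×10^-27·2.723×10^-13) = 3.29×10^-14 m = 32.9 fm.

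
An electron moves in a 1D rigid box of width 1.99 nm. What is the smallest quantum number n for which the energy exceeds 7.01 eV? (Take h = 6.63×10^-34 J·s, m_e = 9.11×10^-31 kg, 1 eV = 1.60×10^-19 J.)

E_1 = h²/(8m_eL²) = 1.523×10^-20 J = 0.09519 eV.
Need n² > 7.01/0.09519 = 73.64, i.e. n > 8.581.
The smallest integer satisfying this is n = 9.

n = 9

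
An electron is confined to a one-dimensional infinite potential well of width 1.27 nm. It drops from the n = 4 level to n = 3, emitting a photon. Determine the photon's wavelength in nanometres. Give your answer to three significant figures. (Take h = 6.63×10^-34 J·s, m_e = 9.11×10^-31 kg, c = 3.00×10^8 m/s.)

λ = 760 nm

E_1 = h²/(8m_eL²) = 3.739×10^-20 J, so ΔE = (4² − 3²)E_1 = 2.617×10^-19 J.
λ = hc/ΔE = (6.63×10^-34·3.00×10^8)/2.617×10^-19 = 7.60×10^-7 m = 760 nm.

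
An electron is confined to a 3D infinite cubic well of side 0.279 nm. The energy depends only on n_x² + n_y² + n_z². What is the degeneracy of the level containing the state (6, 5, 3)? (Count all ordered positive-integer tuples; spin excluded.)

The level has n_x² + n_y² + n_z² = 70. The ordered positive-integer solutions are (3, 5, 6), (3, 6, 5), (5, 3, 6), (5, 6, 3), (6, 3, 5), (6, 5, 3).
That gives 6 states.

degeneracy = 6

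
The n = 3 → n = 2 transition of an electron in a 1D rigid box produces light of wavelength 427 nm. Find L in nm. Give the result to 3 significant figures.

The photon carries ΔE = hc/λ = 6.626×10^-34·2.998×10^8/4.27×10^-7 m = 4.652×10^-19 J.
Since ΔE = (3² − 2²)E_1, E_1 = 9.304×10^-20 J, and L = h/√(8m_eE_1) = 8.05×10^-10 m = 0.805 nm.

L = 0.805 nm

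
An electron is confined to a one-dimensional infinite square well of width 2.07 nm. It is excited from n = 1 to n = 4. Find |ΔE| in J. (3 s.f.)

|ΔE| = 2.11×10^-19 J

E_1 = h²/(8m_eL²) = 1.406×10^-20 J.
|ΔE| = |1² − 4²|·E_1 = 15·1.406×10^-20 J = 2.11×10^-19 J.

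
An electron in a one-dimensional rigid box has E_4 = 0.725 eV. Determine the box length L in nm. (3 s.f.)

From E_n = n²h²/(8m_eL²), L = n·h/√(8m_eE_n).
E_4 = 0.725 eV = 1.161×10^-19 J, so L = 4·6.626×10^-34/√(8·9.109×10^-31·1.161×10^-19) = 2.88×10^-9 m = 2.88 nm.

L = 2.88 nm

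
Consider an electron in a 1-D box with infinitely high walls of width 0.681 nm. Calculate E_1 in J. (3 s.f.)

For an infinite well E_n = n²h²/(8m_eL²), so E_1 = h²/(8m_eL²) = (6.626×10^-34)²/(8·9.109×10^-31·(6.81×10^-10 m)²) = 1.299×10^-19 J.

E_1 = 1.30×10^-19 J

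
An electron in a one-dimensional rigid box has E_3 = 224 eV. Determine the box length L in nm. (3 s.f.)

L = 0.123 nm

From E_n = n²h²/(8m_eL²), L = n·h/√(8m_eE_n).
E_3 = 224 eV = 3.588×10^-17 J, so L = 3·6.626×10^-34/√(8·9.109×10^-31·3.588×10^-17) = 1.23×10^-10 m = 0.123 nm.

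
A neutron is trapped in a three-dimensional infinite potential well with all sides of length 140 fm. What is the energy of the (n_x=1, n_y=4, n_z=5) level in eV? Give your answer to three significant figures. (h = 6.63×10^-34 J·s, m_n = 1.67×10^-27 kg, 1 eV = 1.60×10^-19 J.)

For a 3D rectangular well E = (h²/8m_n)·Σ n_i²/L_i² = (6.63×10^-34)²/(8·1.67×10^-27) · [1²/(140 fm)² + 4²/(140 fm)² + 5²/(140 fm)²].
Evaluating gives E = 7.050×10^-14 J = 4.41×10^5 eV.

E = 4.41×10^5 eV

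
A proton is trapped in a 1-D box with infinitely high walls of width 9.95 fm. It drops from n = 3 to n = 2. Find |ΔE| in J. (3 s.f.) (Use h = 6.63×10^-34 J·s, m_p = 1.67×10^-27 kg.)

|ΔE| = 1.66×10^-12 J

E_1 = h²/(8m_pL²) = 3.323×10^-13 J.
|ΔE| = |3² − 2²|·E_1 = 5·3.323×10^-13 J = 1.66×10^-12 J.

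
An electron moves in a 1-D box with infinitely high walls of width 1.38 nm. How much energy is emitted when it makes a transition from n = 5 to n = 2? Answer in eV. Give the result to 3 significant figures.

E_1 = h²/(8m_eL²) = 3.164×10^-20 J.
|ΔE| = |5² − 2²|·E_1 = 21·3.164×10^-20 J = 6.644×10^-19 J = 4.15 eV.

|ΔE| = 4.15 eV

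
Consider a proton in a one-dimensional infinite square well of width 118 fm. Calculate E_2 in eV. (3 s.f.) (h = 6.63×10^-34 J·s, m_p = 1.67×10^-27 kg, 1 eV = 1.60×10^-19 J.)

For an infinite well E_n = n²h²/(8m_pL²), so E_1 = h²/(8m_pL²) = (6.63×10^-34)²/(8·1.67×10^-27·(1.18×10^-13 m)²) = 2.363×10^-15 J.
Then E_2 = 2²·E_1 = 4·2.363×10^-15 J = 9.452×10^-15 J.
Converting, E_2 = 9.452×10^-15 J / (1.60×10^-19 J/eV) = 5.91×10^4 eV.

E_2 = 5.91×10^4 eV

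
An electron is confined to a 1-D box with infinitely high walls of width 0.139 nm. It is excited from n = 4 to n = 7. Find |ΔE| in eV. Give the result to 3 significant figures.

|ΔE| = 642 eV

E_1 = h²/(8m_eL²) = 3.118×10^-18 J.
|ΔE| = |4² − 7²|·E_1 = 33·3.118×10^-18 J = 1.029×10^-16 J = 642 eV.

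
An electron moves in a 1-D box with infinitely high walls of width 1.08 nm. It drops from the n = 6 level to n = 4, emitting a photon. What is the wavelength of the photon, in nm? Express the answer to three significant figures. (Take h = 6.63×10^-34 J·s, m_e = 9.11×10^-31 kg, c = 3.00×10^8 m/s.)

λ = 192 nm

E_1 = h²/(8m_eL²) = 5.171×10^-20 J, so ΔE = (6² − 4²)E_1 = 1.034×10^-18 J.
λ = hc/ΔE = (6.63×10^-34·3.00×10^8)/1.034×10^-18 = 1.92×10^-7 m = 192 nm.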